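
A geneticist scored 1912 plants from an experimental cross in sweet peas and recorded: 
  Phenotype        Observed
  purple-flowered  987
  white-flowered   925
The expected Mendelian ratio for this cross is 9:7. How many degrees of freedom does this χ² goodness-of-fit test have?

A goodness-of-fit test with 2 phenotype classes has df = 2 − 1 = 1.

1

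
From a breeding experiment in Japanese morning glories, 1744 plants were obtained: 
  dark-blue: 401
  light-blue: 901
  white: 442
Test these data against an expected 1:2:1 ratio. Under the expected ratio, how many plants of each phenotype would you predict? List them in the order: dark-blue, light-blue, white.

436, 872, 436

Total ratio parts = 4. Expected numbers out of 1744:
  dark-blue: 1744 × 1/4 = 436
  light-blue: 1744 × 2/4 = 872
  white: 1744 × 1/4 = 436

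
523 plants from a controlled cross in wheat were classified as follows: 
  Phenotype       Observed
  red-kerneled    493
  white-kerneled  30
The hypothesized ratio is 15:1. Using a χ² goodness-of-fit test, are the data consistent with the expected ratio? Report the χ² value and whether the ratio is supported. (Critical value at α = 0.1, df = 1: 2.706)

0.236; consistent

Under the 15:1 hypothesis (Σ ratio = 16, N = 523):
  red-kerneled: 523 × 15/16 = 490.3125
  white-kerneled: 523 × 1/16 = 32.6875
χ² = Σ (O − E)² / E
  red-kerneled: (493 − 490.3125)² / 490.3125 = 0.0147
  white-kerneled: (30 − 32.6875)² / 32.6875 = 0.2210
χ² = 0.0147 + 0.2210 = 0.2357 ≈ 0.236
Degrees of freedom = 2 − 1 = 1; critical value at α = 0.1 is 2.706.
Since 0.236 < 2.706, we fail to reject the null hypothesis — the data are consistent with the 15:1 ratio.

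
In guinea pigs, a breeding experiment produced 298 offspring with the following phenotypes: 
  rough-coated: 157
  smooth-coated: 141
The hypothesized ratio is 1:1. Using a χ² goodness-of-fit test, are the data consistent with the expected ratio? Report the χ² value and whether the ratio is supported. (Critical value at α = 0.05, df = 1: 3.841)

0.859; consistent

The 1:1 ratio has 2 parts, so with N = 298 the expected counts are:
  rough-coated: 298 × 1/2 = 149
  smooth-coated: 298 × 1/2 = 149
χ² = Σ (O − E)² / E
  rough-coated: (157 − 149)² / 149 = 0.4295
  smooth-coated: (141 − 149)² / 149 = 0.4295
χ² = 0.4295 + 0.4295 = 0.859
Degrees of freedom = 2 − 1 = 1; critical value at α = 0.05 is 3.841.
Since 0.859 < 3.841, we fail to reject the null hypothesis — the data are consistent with the 1:1 ratio.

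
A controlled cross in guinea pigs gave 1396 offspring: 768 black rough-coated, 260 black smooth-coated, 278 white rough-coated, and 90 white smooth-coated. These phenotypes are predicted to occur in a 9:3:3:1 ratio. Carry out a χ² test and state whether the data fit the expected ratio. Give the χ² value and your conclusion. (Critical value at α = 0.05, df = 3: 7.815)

The 9:3:3:1 ratio has 16 parts, so with N = 1396 the expected counts are:
  black rough-coated: 1396 × 9/16 = 785.25
  black smooth-coated: 1396 × 3/16 = 261.75
  white rough-coated: 1396 × 3/16 = 261.75
  white smooth-coated: 1396 × 1/16 = 87.25
χ² = Σ (O − E)² / E
  black rough-coated: (768 − 785.25)² / 785.25 = 0.3789
  black smooth-coated: (260 − 261.75)² / 261.75 = 0.0117
  white rough-coated: (278 − 261.75)² / 261.75 = 1.0088
  white smooth-coated: (90 − 87.25)² / 87.25 = 0.0867
χ² = 0.3789 + 0.0117 + 1.0088 + 0.0867 = 1.4861 ≈ 1.486
Degrees of freedom = 4 − 1 = 3; critical value at α = 0.05 is 7.815.
Since 1.486 < 7.815, we fail to reject the null hypothesis — the data are consistent with the 9:3:3:1 ratio.

1.486; consistent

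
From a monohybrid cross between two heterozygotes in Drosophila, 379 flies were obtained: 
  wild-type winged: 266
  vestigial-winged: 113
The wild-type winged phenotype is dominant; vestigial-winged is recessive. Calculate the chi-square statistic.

4.687

For a monohybrid cross between heterozygotes with complete dominance, the expected phenotypic ratio is 3:1.
Total ratio parts = 4. Expected numbers out of 379:
  wild-type winged: 379 × 3/4 = 284.25
  vestigial-winged: 379 × 1/4 = 94.75
χ² = Σ (O − E)² / E
  wild-type winged: (266 − 284.25)² / 284.25 = 1.1717
  vestigial-winged: (113 − 94.75)² / 94.75 = 3.5152
χ² = 1.1717 + 3.5152 = 4.6869 ≈ 4.687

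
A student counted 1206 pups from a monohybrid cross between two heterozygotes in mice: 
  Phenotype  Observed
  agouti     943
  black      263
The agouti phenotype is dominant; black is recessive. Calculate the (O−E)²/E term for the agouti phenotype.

1.639

For a monohybrid cross between heterozygotes with complete dominance, the expected phenotypic ratio is 3:1.
The 3:1 ratio has 4 parts, so with N = 1206 the expected counts are:
  agouti: 1206 × 3/4 = 904.5
  black: 1206 × 1/4 = 301.5
Contribution of agouti: (943 − 904.5)² / 904.5 = 1.6388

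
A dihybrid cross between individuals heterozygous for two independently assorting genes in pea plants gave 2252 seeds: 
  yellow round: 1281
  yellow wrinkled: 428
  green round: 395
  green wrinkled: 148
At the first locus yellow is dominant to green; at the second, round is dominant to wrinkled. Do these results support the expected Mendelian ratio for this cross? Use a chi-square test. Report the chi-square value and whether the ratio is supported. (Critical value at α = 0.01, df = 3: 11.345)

A dihybrid F₂ with independent assortment and complete dominance at both loci gives a 9:3:3:1 phenotypic ratio.
The 9:3:3:1 ratio has 16 parts, so with N = 2252 the expected counts are:
  yellow round: 2252 × 9/16 = 1266.75
  yellow wrinkled: 2252 × 3/16 = 422.25
  green round: 2252 × 3/16 = 422.25
  green wrinkled: 2252 × 1/16 = 140.75
χ² = Σ (O − E)² / E
  yellow round: (1281 − 1266.75)² / 1266.75 = 0.1603
  yellow wrinkled: (428 − 422.25)² / 422.25 = 0.0783
  green round: (395 − 422.25)² / 422.25 = 1.7586
  green wrinkled: (148 − 140.75)² / 140.75 = 0.3734
χ² = 0.1603 + 0.0783 + 1.7586 + 0.3734 = 2.3706 ≈ 2.371
Degrees of freedom = 4 − 1 = 3; critical value at α = 0.01 is 11.345.
Since 2.371 < 11.345, we fail to reject the null hypothesis — the data are consistent with the 9:3:3:1 ratio.

2.371; consistent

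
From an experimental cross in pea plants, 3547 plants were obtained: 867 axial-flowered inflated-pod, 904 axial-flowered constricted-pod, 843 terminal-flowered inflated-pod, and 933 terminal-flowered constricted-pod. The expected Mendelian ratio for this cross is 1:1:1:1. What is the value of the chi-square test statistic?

5.346

Expected counts for N = 3547 under a 1:1:1:1 ratio (total parts = 4):
  axial-flowered inflated-pod: 3547 × 1/4 = 886.75
  axial-flowered constricted-pod: 3547 × 1/4 = 886.75
  terminal-flowered inflated-pod: 3547 × 1/4 = 886.75
  terminal-flowered constricted-pod: 3547 × 1/4 = 886.75
χ² = Σ (O − E)² / E
  axial-flowered inflated-pod: (867 − 886.75)² / 886.75 = 0.4399
  axial-flowered constricted-pod: (904 − 886.75)² / 886.75 = 0.3356
  terminal-flowered inflated-pod: (843 − 886.75)² / 886.75 = 2.1585
  terminal-flowered constricted-pod: (933 − 886.75)² / 886.75 = 2.4122
χ² = 0.4399 + 0.3356 + 2.1585 + 2.4122 = 5.3462 ≈ 5.346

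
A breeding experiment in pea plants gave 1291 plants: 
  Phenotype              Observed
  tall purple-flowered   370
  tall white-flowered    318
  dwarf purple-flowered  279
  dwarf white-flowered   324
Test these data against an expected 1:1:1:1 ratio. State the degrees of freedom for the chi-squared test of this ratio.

A goodness-of-fit test with 4 phenotype classes has df = 4 − 1 = 3.

3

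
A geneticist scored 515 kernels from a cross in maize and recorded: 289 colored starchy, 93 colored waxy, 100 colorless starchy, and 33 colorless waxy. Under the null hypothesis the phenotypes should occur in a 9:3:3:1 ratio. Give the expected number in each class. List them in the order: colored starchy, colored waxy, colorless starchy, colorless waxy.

The 9:3:3:1 ratio has 16 parts, so with N = 515 the expected counts are:
  colored starchy: 515 × 9/16 = 289.6875
  colored waxy: 515 × 3/16 = 96.5625
  colorless starchy: 515 × 3/16 = 96.5625
  colorless waxy: 515 × 1/16 = 32.1875

289.6875, 96.5625, 96.5625, 32.1875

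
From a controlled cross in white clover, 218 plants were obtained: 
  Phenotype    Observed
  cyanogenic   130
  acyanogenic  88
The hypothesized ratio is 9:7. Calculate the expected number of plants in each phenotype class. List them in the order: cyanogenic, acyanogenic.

122.625, 95.375

The 9:7 ratio has 16 parts, so with N = 218 the expected counts are:
  cyanogenic: 218 × 9/16 = 122.625
  acyanogenic: 218 × 7/16 = 95.375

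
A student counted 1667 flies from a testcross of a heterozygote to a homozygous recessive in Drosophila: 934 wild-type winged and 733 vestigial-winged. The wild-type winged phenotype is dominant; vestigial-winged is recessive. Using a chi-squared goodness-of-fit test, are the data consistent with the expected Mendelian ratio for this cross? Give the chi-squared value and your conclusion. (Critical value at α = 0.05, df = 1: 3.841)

A testcross of a heterozygote (Aa × aa) gives a 1:1 phenotypic ratio.
Under the 1:1 hypothesis (Σ ratio = 2, N = 1667):
  wild-type winged: 1667 × 1/2 = 833.5
  vestigial-winged: 1667 × 1/2 = 833.5
χ² = Σ (O − E)² / E
  wild-type winged: (934 − 833.5)² / 833.5 = 12.1179
  vestigial-winged: (733 − 833.5)² / 833.5 = 12.1179
χ² = 12.1179 + 12.1179 = 24.2358 ≈ 24.236
Degrees of freedom = 2 − 1 = 1; critical value at α = 0.05 is 3.841.
Since 24.236 > 3.841, we reject the null hypothesis — the data do not fit the 1:1 ratio.

24.236; not consistent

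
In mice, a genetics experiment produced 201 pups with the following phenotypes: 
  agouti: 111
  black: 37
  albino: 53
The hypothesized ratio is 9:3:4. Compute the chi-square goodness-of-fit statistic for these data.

Under the 9:3:4 hypothesis (Σ ratio = 16, N = 201):
  agouti: 201 × 9/16 = 113.0625
  black: 201 × 3/16 = 37.6875
  albino: 201 × 4/16 = 50.25
χ² = Σ (O − E)² / E
  agouti: (111 − 113.0625)² / 113.0625 = 0.0376
  black: (37 − 37.6875)² / 37.6875 = 0.0125
  albino: (53 − 50.25)² / 50.25 = 0.1505
χ² = 0.0376 + 0.0125 + 0.1505 = 0.2006 ≈ 0.201

0.201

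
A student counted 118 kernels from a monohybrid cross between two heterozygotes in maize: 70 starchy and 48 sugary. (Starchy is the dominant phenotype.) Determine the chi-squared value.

15.469

For a monohybrid cross between heterozygotes with complete dominance, the expected phenotypic ratio is 3:1.
Total ratio parts = 4. Expected numbers out of 118:
  starchy: 118 × 3/4 = 88.5
  sugary: 118 × 1/4 = 29.5
χ² = Σ (O − E)² / E
  starchy: (70 − 88.5)² / 88.5 = 3.8672
  sugary: (48 − 29.5)² / 29.5 = 11.6017
χ² = 3.8672 + 11.6017 = 15.4689 ≈ 15.469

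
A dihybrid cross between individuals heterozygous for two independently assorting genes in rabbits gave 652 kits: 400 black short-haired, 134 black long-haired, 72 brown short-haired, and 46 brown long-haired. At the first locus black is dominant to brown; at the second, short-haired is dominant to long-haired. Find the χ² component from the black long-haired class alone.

1.129

A dihybrid F₂ with independent assortment and complete dominance at both loci gives a 9:3:3:1 phenotypic ratio.
Under the 9:3:3:1 hypothesis (Σ ratio = 16, N = 652):
  black short-haired: 652 × 9/16 = 366.75
  black long-haired: 652 × 3/16 = 122.25
  brown short-haired: 652 × 3/16 = 122.25
  brown long-haired: 652 × 1/16 = 40.75
Contribution of black long-haired: (134 − 122.25)² / 122.25 = 1.1293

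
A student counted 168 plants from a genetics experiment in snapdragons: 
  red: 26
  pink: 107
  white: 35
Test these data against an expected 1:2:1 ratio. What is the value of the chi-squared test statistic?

Under the 1:2:1 hypothesis (Σ ratio = 4, N = 168):
  red: 168 × 1/4 = 42
  pink: 168 × 2/4 = 84
  white: 168 × 1/4 = 42
χ² = Σ (O − E)² / E
  red: (26 − 42)² / 42 = 6.0952
  pink: (107 − 84)² / 84 = 6.2976
  white: (35 − 42)² / 42 = 1.1667
χ² = 6.0952 + 6.2976 + 1.1667 = 13.5595 ≈ 13.560

13.560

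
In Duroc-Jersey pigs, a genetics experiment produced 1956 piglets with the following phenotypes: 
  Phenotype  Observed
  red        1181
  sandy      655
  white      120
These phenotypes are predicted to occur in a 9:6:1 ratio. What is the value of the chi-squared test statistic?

14.369

Under the 9:6:1 hypothesis (Σ ratio = 16, N = 1956):
  red: 1956 × 9/16 = 1100.25
  sandy: 1956 × 6/16 = 733.5
  white: 1956 × 1/16 = 122.25
χ² = Σ (O − E)² / E
  red: (1181 − 1100.25)² / 1100.25 = 5.9264
  sandy: (655 − 733.5)² / 733.5 = 8.4012
  white: (120 − 122.25)² / 122.25 = 0.0414
χ² = 5.9264 + 8.4012 + 0.0414 = 14.369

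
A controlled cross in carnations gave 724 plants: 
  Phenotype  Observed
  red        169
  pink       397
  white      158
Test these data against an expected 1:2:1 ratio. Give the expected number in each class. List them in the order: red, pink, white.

181, 362, 181

Expected counts for N = 724 under a 1:2:1 ratio (total parts = 4):
  red: 724 × 1/4 = 181
  pink: 724 × 2/4 = 362
  white: 724 × 1/4 = 181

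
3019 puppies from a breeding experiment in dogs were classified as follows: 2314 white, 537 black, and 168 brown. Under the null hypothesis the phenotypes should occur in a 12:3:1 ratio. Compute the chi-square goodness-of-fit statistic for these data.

4.853

Expected counts for N = 3019 under a 12:3:1 ratio (total parts = 16):
  white: 3019 × 12/16 = 2264.25
  black: 3019 × 3/16 = 566.0625
  brown: 3019 × 1/16 = 188.6875
χ² = Σ (O − E)² / E
  white: (2314 − 2264.25)² / 2264.25 = 1.0931
  black: (537 − 566.0625)² / 566.0625 = 1.4921
  brown: (168 − 188.6875)² / 188.6875 = 2.2682
χ² = 1.0931 + 1.4921 + 2.2682 = 4.8534 ≈ 4.853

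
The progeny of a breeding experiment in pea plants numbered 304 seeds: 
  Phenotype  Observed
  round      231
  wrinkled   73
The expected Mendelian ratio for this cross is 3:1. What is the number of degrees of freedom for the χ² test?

1

A goodness-of-fit test with 2 phenotype classes has df = 2 − 1 = 1.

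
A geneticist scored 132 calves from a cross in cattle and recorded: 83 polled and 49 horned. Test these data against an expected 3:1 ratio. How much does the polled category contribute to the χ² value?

2.586

The 3:1 ratio has 4 parts, so with N = 132 the expected counts are:
  polled: 132 × 3/4 = 99
  horned: 132 × 1/4 = 33
Contribution of polled: (83 − 99)² / 99 = 2.5859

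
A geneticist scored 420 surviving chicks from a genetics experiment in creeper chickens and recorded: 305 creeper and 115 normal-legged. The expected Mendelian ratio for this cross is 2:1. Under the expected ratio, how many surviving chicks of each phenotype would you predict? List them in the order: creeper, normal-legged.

Expected counts for N = 420 under a 2:1 ratio (total parts = 3):
  creeper: 420 × 2/3 = 280
  normal-legged: 420 × 1/3 = 140

280, 140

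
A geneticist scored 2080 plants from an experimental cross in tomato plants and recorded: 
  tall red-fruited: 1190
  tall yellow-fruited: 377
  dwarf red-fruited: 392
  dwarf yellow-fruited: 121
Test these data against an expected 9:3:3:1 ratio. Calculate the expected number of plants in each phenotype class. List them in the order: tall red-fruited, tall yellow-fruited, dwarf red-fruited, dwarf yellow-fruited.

Under the 9:3:3:1 hypothesis (Σ ratio = 16, N = 2080):
  tall red-fruited: 2080 × 9/16 = 1170
  tall yellow-fruited: 2080 × 3/16 = 390
  dwarf red-fruited: 2080 × 3/16 = 390
  dwarf yellow-fruited: 2080 × 1/16 = 130

1170, 390, 390, 130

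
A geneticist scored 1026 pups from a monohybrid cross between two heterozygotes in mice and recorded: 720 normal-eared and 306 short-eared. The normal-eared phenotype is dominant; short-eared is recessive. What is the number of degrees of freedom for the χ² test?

For a monohybrid cross between heterozygotes with complete dominance, the expected phenotypic ratio is 3:1.
A goodness-of-fit test with 2 phenotype classes has df = 2 − 1 = 1.

1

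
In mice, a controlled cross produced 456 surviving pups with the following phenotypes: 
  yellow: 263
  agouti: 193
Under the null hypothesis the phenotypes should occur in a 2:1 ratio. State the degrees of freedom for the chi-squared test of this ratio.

A goodness-of-fit test with 2 phenotype classes has df = 2 − 1 = 1.

1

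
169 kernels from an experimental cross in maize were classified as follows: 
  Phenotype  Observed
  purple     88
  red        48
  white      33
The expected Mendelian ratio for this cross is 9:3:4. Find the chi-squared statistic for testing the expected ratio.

10.947

Under the 9:3:4 hypothesis (Σ ratio = 16, N = 169):
  purple: 169 × 9/16 = 95.0625
  red: 169 × 3/16 = 31.6875
  white: 169 × 4/16 = 42.25
χ² = Σ (O − E)² / E
  purple: (88 − 95.0625)² / 95.0625 = 0.5247
  red: (48 − 31.6875)² / 31.6875 = 8.3976
  white: (33 − 42.25)² / 42.25 = 2.0251
χ² = 0.5247 + 8.3976 + 2.0251 = 10.9474 ≈ 10.947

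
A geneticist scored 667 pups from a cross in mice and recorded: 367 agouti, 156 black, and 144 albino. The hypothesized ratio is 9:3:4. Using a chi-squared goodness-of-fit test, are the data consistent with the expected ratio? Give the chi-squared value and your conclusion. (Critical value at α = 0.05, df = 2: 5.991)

Total ratio parts = 16. Expected numbers out of 667:
  agouti: 667 × 9/16 = 375.1875
  black: 667 × 3/16 = 125.0625
  albino: 667 × 4/16 = 166.75
χ² = Σ (O − E)² / E
  agouti: (367 − 375.1875)² / 375.1875 = 0.1787
  black: (156 − 125.0625)² / 125.0625 = 7.6532
  albino: (144 − 166.75)² / 166.75 = 3.1038
χ² = 0.1787 + 7.6532 + 3.1038 = 10.9357 ≈ 10.936
Degrees of freedom = 3 − 1 = 2; critical value at α = 0.05 is 5.991.
Since 10.936 > 5.991, we reject the null hypothesis — the data do not fit the 9:3:4 ratio.

10.936; not consistent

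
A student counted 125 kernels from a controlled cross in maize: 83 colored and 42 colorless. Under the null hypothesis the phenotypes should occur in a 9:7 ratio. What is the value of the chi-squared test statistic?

Expected counts for N = 125 under a 9:7 ratio (total parts = 16):
  colored: 125 × 9/16 = 70.3125
  colorless: 125 × 7/16 = 54.6875
χ² = Σ (O − E)² / E
  colored: (83 − 70.3125)² / 70.3125 = 2.2894
  colorless: (42 − 54.6875)² / 54.6875 = 2.9435
χ² = 2.2894 + 2.9435 = 5.2329 ≈ 5.233

5.233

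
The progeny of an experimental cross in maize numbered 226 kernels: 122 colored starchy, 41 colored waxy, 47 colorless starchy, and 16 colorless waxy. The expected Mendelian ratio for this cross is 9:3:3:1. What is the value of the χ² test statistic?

1.005

Total ratio parts = 16. Expected numbers out of 226:
  colored starchy: 226 × 9/16 = 127.125
  colored waxy: 226 × 3/16 = 42.375
  colorless starchy: 226 × 3/16 = 42.375
  colorless waxy: 226 × 1/16 = 14.125
χ² = Σ (O − E)² / E
  colored starchy: (122 − 127.125)² / 127.125 = 0.2066
  colored waxy: (41 − 42.375)² / 42.375 = 0.0446
  colorless starchy: (47 − 42.375)² / 42.375 = 0.5048
  colorless waxy: (16 − 14.125)² / 14.125 = 0.2489
χ² = 0.2066 + 0.0446 + 0.5048 + 0.2489 = 1.0049 ≈ 1.005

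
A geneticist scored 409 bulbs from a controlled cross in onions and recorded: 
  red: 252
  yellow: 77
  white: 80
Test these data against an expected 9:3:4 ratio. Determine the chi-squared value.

Under the 9:3:4 hypothesis (Σ ratio = 16, N = 409):
  red: 409 × 9/16 = 230.0625
  yellow: 409 × 3/16 = 76.6875
  white: 409 × 4/16 = 102.25
χ² = Σ (O − E)² / E
  red: (252 − 230.0625)² / 230.0625 = 2.0918
  yellow: (77 − 76.6875)² / 76.6875 = 0.0013
  white: (80 − 102.25)² / 102.25 = 4.8417
χ² = 2.0918 + 0.0013 + 4.8417 = 6.9348 ≈ 6.935

6.935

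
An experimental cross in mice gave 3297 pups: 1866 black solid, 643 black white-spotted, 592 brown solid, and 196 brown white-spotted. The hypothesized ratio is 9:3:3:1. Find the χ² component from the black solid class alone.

The 9:3:3:1 ratio has 16 parts, so with N = 3297 the expected counts are:
  black solid: 3297 × 9/16 = 1854.5625
  black white-spotted: 3297 × 3/16 = 618.1875
  brown solid: 3297 × 3/16 = 618.1875
  brown white-spotted: 3297 × 1/16 = 206.0625
Contribution of black solid: (1866 − 1854.5625)² / 1854.5625 = 0.0705

0.071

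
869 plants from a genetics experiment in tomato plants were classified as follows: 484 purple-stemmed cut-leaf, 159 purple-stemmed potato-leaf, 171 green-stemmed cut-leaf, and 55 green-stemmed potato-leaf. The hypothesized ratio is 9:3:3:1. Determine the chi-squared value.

Under the 9:3:3:1 hypothesis (Σ ratio = 16, N = 869):
  purple-stemmed cut-leaf: 869 × 9/16 = 488.8125
  purple-stemmed potato-leaf: 869 × 3/16 = 162.9375
  green-stemmed cut-leaf: 869 × 3/16 = 162.9375
  green-stemmed potato-leaf: 869 × 1/16 = 54.3125
χ² = Σ (O − E)² / E
  purple-stemmed cut-leaf: (484 − 488.8125)² / 488.8125 = 0.0474
  purple-stemmed potato-leaf: (159 − 162.9375)² / 162.9375 = 0.0952
  green-stemmed cut-leaf: (171 − 162.9375)² / 162.9375 = 0.3989
  green-stemmed potato-leaf: (55 − 54.3125)² / 54.3125 = 0.0087
χ² = 0.0474 + 0.0952 + 0.3989 + 0.0087 = 0.5502 ≈ 0.550

0.550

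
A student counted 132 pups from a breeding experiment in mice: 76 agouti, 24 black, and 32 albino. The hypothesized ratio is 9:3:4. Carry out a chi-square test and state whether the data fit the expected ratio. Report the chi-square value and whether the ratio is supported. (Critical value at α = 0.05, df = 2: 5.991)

Expected counts for N = 132 under a 9:3:4 ratio (total parts = 16):
  agouti: 132 × 9/16 = 74.25
  black: 132 × 3/16 = 24.75
  albino: 132 × 4/16 = 33
χ² = Σ (O − E)² / E
  agouti: (76 − 74.25)² / 74.25 = 0.0412
  black: (24 − 24.75)² / 24.75 = 0.0227
  albino: (32 − 33)² / 33 = 0.0303
χ² = 0.0412 + 0.0227 + 0.0303 = 0.0942 ≈ 0.094
Degrees of freedom = 3 − 1 = 2; critical value at α = 0.05 is 5.991.
Since 0.094 < 5.991, we fail to reject the null hypothesis — the data are consistent with the 9:3:4 ratio.

0.094; consistent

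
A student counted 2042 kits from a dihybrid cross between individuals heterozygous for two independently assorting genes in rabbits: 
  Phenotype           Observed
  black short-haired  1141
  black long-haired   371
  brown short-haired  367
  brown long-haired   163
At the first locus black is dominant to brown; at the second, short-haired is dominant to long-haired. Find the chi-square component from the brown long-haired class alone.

A dihybrid F₂ with independent assortment and complete dominance at both loci gives a 9:3:3:1 phenotypic ratio.
Total ratio parts = 16. Expected numbers out of 2042:
  black short-haired: 2042 × 9/16 = 1148.625
  black long-haired: 2042 × 3/16 = 382.875
  brown short-haired: 2042 × 3/16 = 382.875
  brown long-haired: 2042 × 1/16 = 127.625
Contribution of brown long-haired: (163 − 127.625)² / 127.625 = 9.8052

9.805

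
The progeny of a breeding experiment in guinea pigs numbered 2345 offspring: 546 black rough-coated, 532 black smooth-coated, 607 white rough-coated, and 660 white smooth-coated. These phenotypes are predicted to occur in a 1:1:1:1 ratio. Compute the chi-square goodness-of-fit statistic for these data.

17.796

Under the 1:1:1:1 hypothesis (Σ ratio = 4, N = 2345):
  black rough-coated: 2345 × 1/4 = 586.25
  black smooth-coated: 2345 × 1/4 = 586.25
  white rough-coated: 2345 × 1/4 = 586.25
  white smooth-coated: 2345 × 1/4 = 586.25
χ² = Σ (O − E)² / E
  black rough-coated: (546 − 586.25)² / 586.25 = 2.7634
  black smooth-coated: (532 − 586.25)² / 586.25 = 5.0201
  white rough-coated: (607 − 586.25)² / 586.25 = 0.7344
  white smooth-coated: (660 − 586.25)² / 586.25 = 9.2777
χ² = 2.7634 + 5.0201 + 0.7344 + 9.2777 = 17.7956 ≈ 17.796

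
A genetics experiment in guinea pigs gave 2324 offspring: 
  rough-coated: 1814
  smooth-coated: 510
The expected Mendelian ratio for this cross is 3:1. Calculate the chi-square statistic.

11.569

Under the 3:1 hypothesis (Σ ratio = 4, N = 2324):
  rough-coated: 2324 × 3/4 = 1743
  smooth-coated: 2324 × 1/4 = 581
χ² = Σ (O − E)² / E
  rough-coated: (1814 − 1743)² / 1743 = 2.8921
  smooth-coated: (510 − 581)² / 581 = 8.6764
χ² = 2.8921 + 8.6764 = 11.5685 ≈ 11.569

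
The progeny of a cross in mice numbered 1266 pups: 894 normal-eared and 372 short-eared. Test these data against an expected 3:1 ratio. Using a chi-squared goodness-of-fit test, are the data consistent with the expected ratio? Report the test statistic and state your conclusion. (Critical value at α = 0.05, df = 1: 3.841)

The 3:1 ratio has 4 parts, so with N = 1266 the expected counts are:
  normal-eared: 1266 × 3/4 = 949.5
  short-eared: 1266 × 1/4 = 316.5
χ² = Σ (O − E)² / E
  normal-eared: (894 − 949.5)² / 949.5 = 3.2441
  short-eared: (372 − 316.5)² / 316.5 = 9.7322
χ² = 3.2441 + 9.7322 = 12.9763 ≈ 12.976
Degrees of freedom = 2 − 1 = 1; critical value at α = 0.05 is 3.841.
Since 12.976 > 3.841, we reject the null hypothesis — the data do not fit the 3:1 ratio.

12.976; not consistent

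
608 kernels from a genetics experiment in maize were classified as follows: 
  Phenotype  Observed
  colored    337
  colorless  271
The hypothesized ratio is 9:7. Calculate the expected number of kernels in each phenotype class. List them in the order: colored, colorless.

342, 266

Total ratio parts = 16. Expected numbers out of 608:
  colored: 608 × 9/16 = 342
  colorless: 608 × 7/16 = 266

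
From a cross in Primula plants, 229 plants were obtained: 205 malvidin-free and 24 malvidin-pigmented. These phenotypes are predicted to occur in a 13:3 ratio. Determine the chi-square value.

Expected counts for N = 229 under a 13:3 ratio (total parts = 16):
  malvidin-free: 229 × 13/16 = 186.0625
  malvidin-pigmented: 229 × 3/16 = 42.9375
χ² = Σ (O − E)² / E
  malvidin-free: (205 − 186.0625)² / 186.0625 = 1.9275
  malvidin-pigmented: (24 − 42.9375)² / 42.9375 = 8.3523
χ² = 1.9275 + 8.3523 = 10.2798 ≈ 10.280

10.280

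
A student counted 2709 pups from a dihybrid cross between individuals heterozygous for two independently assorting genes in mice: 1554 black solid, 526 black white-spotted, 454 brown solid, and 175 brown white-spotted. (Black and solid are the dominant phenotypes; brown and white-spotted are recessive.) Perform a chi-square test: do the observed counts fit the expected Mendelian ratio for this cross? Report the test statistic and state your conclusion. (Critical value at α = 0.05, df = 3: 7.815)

A dihybrid F₂ with independent assortment and complete dominance at both loci gives a 9:3:3:1 phenotypic ratio.
The 9:3:3:1 ratio has 16 parts, so with N = 2709 the expected counts are:
  black solid: 2709 × 9/16 = 1523.8125
  black white-spotted: 2709 × 3/16 = 507.9375
  brown solid: 2709 × 3/16 = 507.9375
  brown white-spotted: 2709 × 1/16 = 169.3125
χ² = Σ (O − E)² / E
  black solid: (1554 − 1523.8125)² / 1523.8125 = 0.5980
  black white-spotted: (526 − 507.9375)² / 507.9375 = 0.6423
  brown solid: (454 − 507.9375)² / 507.9375 = 5.7276
  brown white-spotted: (175 − 169.3125)² / 169.3125 = 0.1911
χ² = 0.5980 + 0.6423 + 5.7276 + 0.1911 = 7.159
Degrees of freedom = 4 − 1 = 3; critical value at α = 0.05 is 7.815.
Since 7.159 < 7.815, we fail to reject the null hypothesis — the data are consistent with the 9:3:3:1 ratio.

7.159; consistent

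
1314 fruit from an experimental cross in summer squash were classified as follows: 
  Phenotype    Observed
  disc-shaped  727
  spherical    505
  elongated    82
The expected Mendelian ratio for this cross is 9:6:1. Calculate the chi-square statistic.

Expected counts for N = 1314 under a 9:6:1 ratio (total parts = 16):
  disc-shaped: 1314 × 9/16 = 739.125
  spherical: 1314 × 6/16 = 492.75
  elongated: 1314 × 1/16 = 82.125
χ² = Σ (O − E)² / E
  disc-shaped: (727 − 739.125)² / 739.125 = 0.1989
  spherical: (505 − 492.75)² / 492.75 = 0.3045
  elongated: (82 − 82.125)² / 82.125 = 0.0002
χ² = 0.1989 + 0.3045 + 0.0002 = 0.5036 ≈ 0.504

0.504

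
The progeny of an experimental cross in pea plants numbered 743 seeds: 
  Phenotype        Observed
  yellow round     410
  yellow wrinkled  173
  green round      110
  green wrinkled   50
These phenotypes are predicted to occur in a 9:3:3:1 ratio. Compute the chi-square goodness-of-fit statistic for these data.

Total ratio parts = 16. Expected numbers out of 743:
  yellow round: 743 × 9/16 = 417.9375
  yellow wrinkled: 743 × 3/16 = 139.3125
  green round: 743 × 3/16 = 139.3125
  green wrinkled: 743 × 1/16 = 46.4375
χ² = Σ (O − E)² / E
  yellow round: (410 − 417.9375)² / 417.9375 = 0.1507
  yellow wrinkled: (173 − 139.3125)² / 139.3125 = 8.1461
  green round: (110 − 139.3125)² / 139.3125 = 6.1676
  green wrinkled: (50 − 46.4375)² / 46.4375 = 0.2733
χ² = 0.1507 + 8.1461 + 6.1676 + 0.2733 = 14.7377 ≈ 14.738

14.738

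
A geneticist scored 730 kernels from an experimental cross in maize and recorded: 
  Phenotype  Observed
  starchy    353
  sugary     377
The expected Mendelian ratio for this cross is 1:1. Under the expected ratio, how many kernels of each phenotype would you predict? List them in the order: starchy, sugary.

365, 365

Under the 1:1 hypothesis (Σ ratio = 2, N = 730):
  starchy: 730 × 1/2 = 365
  sugary: 730 × 1/2 = 365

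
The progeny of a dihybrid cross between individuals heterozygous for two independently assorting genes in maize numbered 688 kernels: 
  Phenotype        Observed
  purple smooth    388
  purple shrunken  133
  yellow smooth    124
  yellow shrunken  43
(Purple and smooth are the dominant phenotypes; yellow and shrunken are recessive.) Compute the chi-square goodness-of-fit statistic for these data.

0.320

A dihybrid F₂ with independent assortment and complete dominance at both loci gives a 9:3:3:1 phenotypic ratio.
Expected counts for N = 688 under a 9:3:3:1 ratio (total parts = 16):
  purple smooth: 688 × 9/16 = 387
  purple shrunken: 688 × 3/16 = 129
  yellow smooth: 688 × 3/16 = 129
  yellow shrunken: 688 × 1/16 = 43
χ² = Σ (O − E)² / E
  purple smooth: (388 − 387)² / 387 = 0.0026
  purple shrunken: (133 − 129)² / 129 = 0.1240
  yellow smooth: (124 − 129)² / 129 = 0.1938
  yellow shrunken: (43 − 43)² / 43 = 0.0000
χ² = 0.0026 + 0.1240 + 0.1938 + 0.0000 = 0.3204 ≈ 0.320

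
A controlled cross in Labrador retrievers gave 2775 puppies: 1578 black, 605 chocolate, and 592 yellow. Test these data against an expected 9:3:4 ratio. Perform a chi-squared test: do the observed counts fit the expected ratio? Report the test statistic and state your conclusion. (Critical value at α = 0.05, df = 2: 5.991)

The 9:3:4 ratio has 16 parts, so with N = 2775 the expected counts are:
  black: 2775 × 9/16 = 1560.9375
  chocolate: 2775 × 3/16 = 520.3125
  yellow: 2775 × 4/16 = 693.75
χ² = Σ (O − E)² / E
  black: (1578 − 1560.9375)² / 1560.9375 = 0.1865
  chocolate: (605 − 520.3125)² / 520.3125 = 13.7840
  yellow: (592 − 693.75)² / 693.75 = 14.9233
χ² = 0.1865 + 13.7840 + 14.9233 = 28.8938 ≈ 28.894
Degrees of freedom = 3 − 1 = 2; critical value at α = 0.05 is 5.991.
Since 28.894 > 5.991, we reject the null hypothesis — the data do not fit the 9:3:4 ratio.

28.894; not consistent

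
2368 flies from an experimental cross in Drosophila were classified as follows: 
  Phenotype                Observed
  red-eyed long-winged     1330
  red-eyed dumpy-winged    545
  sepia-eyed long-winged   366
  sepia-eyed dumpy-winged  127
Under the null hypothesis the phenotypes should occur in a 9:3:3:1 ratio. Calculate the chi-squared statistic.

39.661

Expected counts for N = 2368 under a 9:3:3:1 ratio (total parts = 16):
  red-eyed long-winged: 2368 × 9/16 = 1332
  red-eyed dumpy-winged: 2368 × 3/16 = 444
  sepia-eyed long-winged: 2368 × 3/16 = 444
  sepia-eyed dumpy-winged: 2368 × 1/16 = 148
χ² = Σ (O − E)² / E
  red-eyed long-winged: (1330 − 1332)² / 1332 = 0.0030
  red-eyed dumpy-winged: (545 − 444)² / 444 = 22.9752
  sepia-eyed long-winged: (366 − 444)² / 444 = 13.7027
  sepia-eyed dumpy-winged: (127 − 148)² / 148 = 2.9797
χ² = 0.0030 + 22.9752 + 13.7027 + 2.9797 = 39.6606 ≈ 39.661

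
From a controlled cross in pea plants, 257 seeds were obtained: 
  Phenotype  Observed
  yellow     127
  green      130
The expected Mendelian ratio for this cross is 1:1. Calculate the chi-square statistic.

Expected counts for N = 257 under a 1:1 ratio (total parts = 2):
  yellow: 257 × 1/2 = 128.5
  green: 257 × 1/2 = 128.5
χ² = Σ (O − E)² / E
  yellow: (127 − 128.5)² / 128.5 = 0.0175
  green: (130 − 128.5)² / 128.5 = 0.0175
χ² = 0.0175 + 0.0175 = 0.035

0.035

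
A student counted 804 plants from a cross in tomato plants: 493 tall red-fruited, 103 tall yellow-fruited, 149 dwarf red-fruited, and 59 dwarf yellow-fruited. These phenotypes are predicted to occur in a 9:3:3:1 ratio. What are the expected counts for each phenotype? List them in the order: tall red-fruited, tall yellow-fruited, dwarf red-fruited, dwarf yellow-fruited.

452.25, 150.75, 150.75, 50.25

Expected counts for N = 804 under a 9:3:3:1 ratio (total parts = 16):
  tall red-fruited: 804 × 9/16 = 452.25
  tall yellow-fruited: 804 × 3/16 = 150.75
  dwarf red-fruited: 804 × 3/16 = 150.75
  dwarf yellow-fruited: 804 × 1/16 = 50.25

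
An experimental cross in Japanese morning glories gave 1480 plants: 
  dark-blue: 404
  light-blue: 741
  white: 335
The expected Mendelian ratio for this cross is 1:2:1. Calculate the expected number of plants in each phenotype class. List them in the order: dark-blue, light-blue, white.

Total ratio parts = 4. Expected numbers out of 1480:
  dark-blue: 1480 × 1/4 = 370
  light-blue: 1480 × 2/4 = 740
  white: 1480 × 1/4 = 370

370, 740, 370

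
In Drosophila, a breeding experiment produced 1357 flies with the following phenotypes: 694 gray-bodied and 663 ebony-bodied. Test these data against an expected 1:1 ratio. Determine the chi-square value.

The 1:1 ratio has 2 parts, so with N = 1357 the expected counts are:
  gray-bodied: 1357 × 1/2 = 678.5
  ebony-bodied: 1357 × 1/2 = 678.5
χ² = Σ (O − E)² / E
  gray-bodied: (694 − 678.5)² / 678.5 = 0.3541
  ebony-bodied: (663 − 678.5)² / 678.5 = 0.3541
χ² = 0.3541 + 0.3541 = 0.7082 ≈ 0.708

0.708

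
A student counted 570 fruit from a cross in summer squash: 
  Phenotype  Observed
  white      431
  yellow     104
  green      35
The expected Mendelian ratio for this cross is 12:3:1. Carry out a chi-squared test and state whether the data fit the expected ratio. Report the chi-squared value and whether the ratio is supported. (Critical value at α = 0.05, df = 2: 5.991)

0.117; consistent

Total ratio parts = 16. Expected numbers out of 570:
  white: 570 × 12/16 = 427.5
  yellow: 570 × 3/16 = 106.875
  green: 570 × 1/16 = 35.625
χ² = Σ (O − E)² / E
  white: (431 − 427.5)² / 427.5 = 0.0287
  yellow: (104 − 106.875)² / 106.875 = 0.0773
  green: (35 − 35.625)² / 35.625 = 0.0110
χ² = 0.0287 + 0.0773 + 0.0110 = 0.117
Degrees of freedom = 3 − 1 = 2; critical value at α = 0.05 is 5.991.
Since 0.117 < 5.991, we fail to reject the null hypothesis — the data are consistent with the 12:3:1 ratio.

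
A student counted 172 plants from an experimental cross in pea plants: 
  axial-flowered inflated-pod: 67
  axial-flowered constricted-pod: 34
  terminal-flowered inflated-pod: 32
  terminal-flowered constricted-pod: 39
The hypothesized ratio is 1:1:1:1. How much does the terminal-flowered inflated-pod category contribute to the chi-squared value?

The 1:1:1:1 ratio has 4 parts, so with N = 172 the expected counts are:
  axial-flowered inflated-pod: 172 × 1/4 = 43
  axial-flowered constricted-pod: 172 × 1/4 = 43
  terminal-flowered inflated-pod: 172 × 1/4 = 43
  terminal-flowered constricted-pod: 172 × 1/4 = 43
Contribution of terminal-flowered inflated-pod: (32 − 43)² / 43 = 2.8140

2.814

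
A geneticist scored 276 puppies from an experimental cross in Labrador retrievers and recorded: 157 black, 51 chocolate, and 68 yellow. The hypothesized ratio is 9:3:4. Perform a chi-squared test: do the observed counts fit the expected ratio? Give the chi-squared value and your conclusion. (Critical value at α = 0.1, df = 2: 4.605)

0.045; consistent

The 9:3:4 ratio has 16 parts, so with N = 276 the expected counts are:
  black: 276 × 9/16 = 155.25
  chocolate: 276 × 3/16 = 51.75
  yellow: 276 × 4/16 = 69
χ² = Σ (O − E)² / E
  black: (157 − 155.25)² / 155.25 = 0.0197
  chocolate: (51 − 51.75)² / 51.75 = 0.0109
  yellow: (68 − 69)² / 69 = 0.0145
χ² = 0.0197 + 0.0109 + 0.0145 = 0.0451 ≈ 0.045
Degrees of freedom = 3 − 1 = 2; critical value at α = 0.1 is 4.605.
Since 0.045 < 4.605, we fail to reject the null hypothesis — the data are consistent with the 9:3:4 ratio.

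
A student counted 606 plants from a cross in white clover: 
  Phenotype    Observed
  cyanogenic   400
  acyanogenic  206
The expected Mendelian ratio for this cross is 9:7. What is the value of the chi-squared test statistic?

23.441

Under the 9:7 hypothesis (Σ ratio = 16, N = 606):
  cyanogenic: 606 × 9/16 = 340.875
  acyanogenic: 606 × 7/16 = 265.125
χ² = Σ (O − E)² / E
  cyanogenic: (400 − 340.875)² / 340.875 = 10.2553
  acyanogenic: (206 − 265.125)² / 265.125 = 13.1853
χ² = 10.2553 + 13.1853 = 23.4406 ≈ 23.441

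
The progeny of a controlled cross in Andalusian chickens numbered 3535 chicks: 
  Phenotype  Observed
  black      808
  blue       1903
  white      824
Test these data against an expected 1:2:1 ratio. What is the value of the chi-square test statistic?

20.920

Expected counts for N = 3535 under a 1:2:1 ratio (total parts = 4):
  black: 3535 × 1/4 = 883.75
  blue: 3535 × 2/4 = 1767.5
  white: 3535 × 1/4 = 883.75
χ² = Σ (O − E)² / E
  black: (808 − 883.75)² / 883.75 = 6.4929
  blue: (1903 − 1767.5)² / 1767.5 = 10.3877
  white: (824 − 883.75)² / 883.75 = 4.0397
χ² = 6.4929 + 10.3877 + 4.0397 = 20.9203 ≈ 20.920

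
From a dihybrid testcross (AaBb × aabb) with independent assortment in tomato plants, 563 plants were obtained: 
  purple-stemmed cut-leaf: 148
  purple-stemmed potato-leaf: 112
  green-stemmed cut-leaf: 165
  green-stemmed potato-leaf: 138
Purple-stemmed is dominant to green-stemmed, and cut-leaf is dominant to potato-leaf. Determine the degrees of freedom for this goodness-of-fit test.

A dihybrid testcross with independent assortment gives a 1:1:1:1 ratio.
A goodness-of-fit test with 4 phenotype classes has df = 4 − 1 = 3.

3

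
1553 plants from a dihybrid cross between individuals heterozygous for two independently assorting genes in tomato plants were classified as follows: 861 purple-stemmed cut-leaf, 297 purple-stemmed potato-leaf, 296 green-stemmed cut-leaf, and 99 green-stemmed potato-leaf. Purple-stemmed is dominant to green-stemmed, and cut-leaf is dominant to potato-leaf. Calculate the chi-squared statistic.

0.415

A dihybrid F₂ with independent assortment and complete dominance at both loci gives a 9:3:3:1 phenotypic ratio.
Expected counts for N = 1553 under a 9:3:3:1 ratio (total parts = 16):
  purple-stemmed cut-leaf: 1553 × 9/16 = 873.5625
  purple-stemmed potato-leaf: 1553 × 3/16 = 291.1875
  green-stemmed cut-leaf: 1553 × 3/16 = 291.1875
  green-stemmed potato-leaf: 1553 × 1/16 = 97.0625
χ² = Σ (O − E)² / E
  purple-stemmed cut-leaf: (861 − 873.5625)² / 873.5625 = 0.1807
  purple-stemmed potato-leaf: (297 − 291.1875)² / 291.1875 = 0.1160
  green-stemmed cut-leaf: (296 − 291.1875)² / 291.1875 = 0.0795
  green-stemmed potato-leaf: (99 − 97.0625)² / 97.0625 = 0.0387
χ² = 0.1807 + 0.1160 + 0.0795 + 0.0387 = 0.4149 ≈ 0.415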